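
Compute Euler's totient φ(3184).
φ is multiplicative, with φ(p^e) = p^e − p^(e−1). Factorise 3184 = 2^4 · 199. Then
  φ(3184) = (2^4 − 2^3) · (199 − 1) = 8 · 198 = 1584.

Final answer: φ(3184) = 1584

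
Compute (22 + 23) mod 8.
5

Reduce the summands first: 22 ≡ 6, 23 ≡ 7 (mod 8), so 22 + 23 ≡ 6 + 7 (mod 8). 6 + 7 = 13; 13 = 1·8 + 5, so (22 + 23) mod 8 = 5.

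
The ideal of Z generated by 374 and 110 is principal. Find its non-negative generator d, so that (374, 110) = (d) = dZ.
(374, 110) = (22); d = 22

In the PID Z, (a, b) is generated by gcd(a, b). Compute gcd(374, 110) with the extended Euclidean algorithm, tracking rows (r, s, t) with s·374 + t·110 = r:
  row A: (374, 1, 0)   [1·374 + 0·110 = 374]
  row B: (110, 0, 1)   [0·374 + 1·110 = 110]
  374 = 3·110 + 44   → row C = row A − 3·row B = (44, 1, −3)   [check: 1·374 − 3·110 = 44]
  110 = 2·44 + 22   → row D = row B − 2·row C = (22, −2, 7)   [check: −2·374 + 7·110 = 22]
  44 = 2·22 + 0   → remainder 0, stop. gcd = 22 (last nonzero row D).
So gcd(374, 110) = 22, with Bézout identity −2·374 + 7·110 = 22. Containment (⊇): the Bézout identity exhibits 22 as an element of (374, 110), giving (22) ⊆ (374, 110). Containment (⊆): since 22 | 374 and 22 | 110 (374 = 22·17, 110 = 22·5), every Z-linear combination of 374 and 110 is divisible by 22, so (374, 110) ⊆ (22). Therefore (374, 110) = (22), d = 22.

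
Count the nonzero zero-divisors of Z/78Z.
Z/78Z has 53 nonzero zero-divisors

In Z/78Z each nonzero element is either a unit (gcd with 78 is 1) or a zero-divisor (gcd > 1). The number of units is φ(78): factorise 78 = 2 · 3 · 13, so φ(78) = (2 − 1) · (3 − 1) · (13 − 1) = 1 · 2 · 12 = 24. The nonzero elements number 78 − 1 = 77. Hence the nonzero zero-divisors number 77 − 24 = 53.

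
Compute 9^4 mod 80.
Use repeated squaring. Binary(4) = 100. Walk through the bits of the exponent 4 left-to-right: at each bit after the leading one, square the running value, then multiply by 9 if the bit is 1 (always reducing mod 80):
  bit 1 = 1 (leading): start with 9.
  bit 2 = 0: square 9^2 = 81 ≡ 1 (mod 80).
  bit 3 = 0: square 1^2 = 1 (mod 80).
Final value: 9^4 ≡ 1 (mod 80).

Final answer: 1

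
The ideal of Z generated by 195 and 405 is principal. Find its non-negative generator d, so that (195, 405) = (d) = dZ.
(195, 405) = (15); d = 15

In the PID Z, (a, b) is generated by gcd(a, b). Compute gcd(405, 195) with the extended Euclidean algorithm, tracking rows (r, s, t) with s·405 + t·195 = r:
  row A: (405, 1, 0)   [1·405 + 0·195 = 405]
  row B: (195, 0, 1)   [0·405 + 1·195 = 195]
  405 = 2·195 + 15   → row C = row A − 2·row B = (15, 1, −2)   [check: 1·405 − 2·195 = 15]
  195 = 13·15 + 0   → remainder 0, stop. gcd = 15 (last nonzero row C).
So gcd(195, 405) = 15, with Bézout identity 1·405 − 2·195 = 15. Containment (⊇): the Bézout identity exhibits 15 as an element of (195, 405), giving (15) ⊆ (195, 405). Containment (⊆): since 15 | 195 and 15 | 405 (195 = 15·13, 405 = 15·27), every Z-linear combination of 195 and 405 is divisible by 15, so (195, 405) ⊆ (15). Therefore (195, 405) = (15), d = 15.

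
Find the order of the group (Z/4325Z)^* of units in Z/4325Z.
|(Z/4325Z)^*| = 3440

(Z/4325Z)^* consists of the classes a with gcd(a, 4325) = 1, so its order is φ(4325). φ is multiplicative, with φ(p^e) = p^e − p^(e−1). Factorise 4325 = 5^2 · 173. Then
  φ(4325) = (5^2 − 5^1) · (173 − 1) = 20 · 172 = 3440.
Thus |(Z/4325Z)^*| = 3440.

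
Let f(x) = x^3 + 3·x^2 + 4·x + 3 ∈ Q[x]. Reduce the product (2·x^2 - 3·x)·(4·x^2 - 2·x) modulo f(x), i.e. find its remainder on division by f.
First multiply in Q[x] without reducing: a · b = 8·x^4 - 16·x^3 + 6·x^2. Now divide by f(x) = x^3 + 3·x^2 + 4·x + 3, eliminating the leading term at each step:
  leading term 8·x^4: subtract (8·x)·f(x) = 8·x^4 + 24·x^3 + 32·x^2 + 24·x, leaving -40·x^3 - 26·x^2 - 24·x
  leading term -40·x^3: subtract (-40)·f(x) = -40·x^3 - 120·x^2 - 160·x - 120, leaving 94·x^2 + 136·x + 120
The degree is now < 3, so this is the remainder. Hence a · b ≡ 94·x^2 + 136·x + 120 in Q[x]/(f).

Final answer: a · b ≡ 94·x^2 + 136·x + 120 (mod f(x))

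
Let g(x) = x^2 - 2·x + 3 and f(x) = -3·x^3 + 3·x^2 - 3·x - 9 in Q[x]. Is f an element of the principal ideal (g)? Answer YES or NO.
In Q[x] the ideal (g) consists of all multiples of g, so f ∈ (g) iff g | f, i.e. iff the remainder of f on division by g is 0. Divide f by g (g is monic, so eliminate the leading term of the running remainder at each step):
  leading term -3·x^3: subtract (-3·x)·g(x) = -3·x^3 + 6·x^2 - 9·x, leaving -3·x^2 + 6·x - 9
  leading term -3·x^2: subtract (-3)·g(x) = -3·x^2 + 6·x - 9, leaving 0
The remainder is 0, so f(x) = g(x) · h(x) with h(x) = -3·x - 3. Hence g | f, i.e. f ∈ (g).

Final answer: YES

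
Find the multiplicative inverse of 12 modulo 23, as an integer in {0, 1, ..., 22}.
Apply the extended Euclidean algorithm to (23, 12), tracking rows (r, s, t) with s·23 + t·12 = r. Each division r_prev = q·r_cur + r_new produces the new row as (previous row) − q·(current row):
  row A: (23, 1, 0)   [1·23 + 0·12 = 23]
  row B: (12, 0, 1)   [0·23 + 1·12 = 12]
  23 = 1·12 + 11   → row C = row A − 1·row B = (11, 1, −1)   [check: 1·23 − 1·12 = 11]
  12 = 1·11 + 1   → row D = row B − 1·row C = (1, −1, 2)   [check: −1·23 + 2·12 = 1]
  11 = 11·1 + 0   → remainder 0, stop. gcd = 1 (last nonzero row D).
The gcd is 1, so 12 is invertible mod 23. The last nonzero row gives −1·23 + 2·12 = 1, so t = 2. So 12^(−1) ≡ 2 (mod 23). Verify: 12 · 2 = 24 ≡ 1 (mod 23). ✓

Final answer: 12^(−1) ≡ 2 (mod 23)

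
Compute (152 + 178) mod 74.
34

Reduce the summands first: 152 ≡ 4, 178 ≡ 30 (mod 74), so 152 + 178 ≡ 4 + 30 (mod 74). 4 + 30 = 34; 34 = 0·74 + 34, so (152 + 178) mod 74 = 34.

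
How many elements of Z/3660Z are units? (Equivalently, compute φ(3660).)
An element a ∈ Z/3660Z is a unit iff gcd(a, 3660) = 1, so the number of units is φ(3660). φ is multiplicative, with φ(p^e) = p^e − p^(e−1). Factorise 3660 = 2^2 · 3 · 5 · 61. Then
  φ(3660) = (2^2 − 2^1) · (3 − 1) · (5 − 1) · (61 − 1) = 2 · 2 · 4 · 60 = 960.

Final answer: Z/3660Z has φ(3660) = 960 units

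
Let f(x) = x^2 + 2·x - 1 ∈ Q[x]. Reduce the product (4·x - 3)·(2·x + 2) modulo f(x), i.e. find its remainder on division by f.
First multiply in Q[x] without reducing: a · b = 8·x^2 + 2·x - 6. Now divide by f(x) = x^2 + 2·x - 1, eliminating the leading term at each step:
  leading term 8·x^2: subtract (8)·f(x) = 8·x^2 + 16·x - 8, leaving 2 - 14·x
The degree is now < 2, so this is the remainder. Hence a · b ≡ 2 - 14·x in Q[x]/(f).

Final answer: a · b ≡ 2 - 14·x (mod f(x))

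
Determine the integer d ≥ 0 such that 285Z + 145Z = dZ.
(285, 145) = (5); d = 5

In the PID Z, (a, b) is generated by gcd(a, b). Compute gcd(285, 145) with the extended Euclidean algorithm, tracking rows (r, s, t) with s·285 + t·145 = r:
  row A: (285, 1, 0)   [1·285 + 0·145 = 285]
  row B: (145, 0, 1)   [0·285 + 1·145 = 145]
  285 = 1·145 + 140   → row C = row A − 1·row B = (140, 1, −1)   [check: 1·285 − 1·145 = 140]
  145 = 1·140 + 5   → row D = row B − 1·row C = (5, −1, 2)   [check: −1·285 + 2·145 = 5]
  140 = 28·5 + 0   → remainder 0, stop. gcd = 5 (last nonzero row D).
So gcd(285, 145) = 5, with Bézout identity −1·285 + 2·145 = 5. Containment (⊇): the Bézout identity exhibits 5 as an element of (285, 145), giving (5) ⊆ (285, 145). Containment (⊆): since 5 | 285 and 5 | 145 (285 = 5·57, 145 = 5·29), every Z-linear combination of 285 and 145 is divisible by 5, so (285, 145) ⊆ (5). Therefore (285, 145) = (5), d = 5.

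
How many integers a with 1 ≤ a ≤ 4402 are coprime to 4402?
2100

The number of a ∈ {1, ..., 4402} with gcd(a, 4402) = 1 is by definition Euler's totient φ(4402). φ is multiplicative, with φ(p^e) = p^e − p^(e−1). Factorise 4402 = 2 · 31 · 71. Then
  φ(4402) = (2 − 1) · (31 − 1) · (71 − 1) = 1 · 30 · 70 = 2100.
So there are 2100 such integers.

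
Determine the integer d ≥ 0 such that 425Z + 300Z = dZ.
In the PID Z, (a, b) is generated by gcd(a, b). Compute gcd(425, 300) with the extended Euclidean algorithm, tracking rows (r, s, t) with s·425 + t·300 = r:
  row A: (425, 1, 0)   [1·425 + 0·300 = 425]
  row B: (300, 0, 1)   [0·425 + 1·300 = 300]
  425 = 1·300 + 125   → row C = row A − 1·row B = (125, 1, −1)   [check: 1·425 − 1·300 = 125]
  300 = 2·125 + 50   → row D = row B − 2·row C = (50, −2, 3)   [check: −2·425 + 3·300 = 50]
  125 = 2·50 + 25   → row E = row C − 2·row D = (25, 5, −7)   [check: 5·425 − 7·300 = 25]
  50 = 2·25 + 0   → remainder 0, stop. gcd = 25 (last nonzero row E).
So gcd(425, 300) = 25, with Bézout identity 5·425 − 7·300 = 25. Containment (⊇): the Bézout identity exhibits 25 as an element of (425, 300), giving (25) ⊆ (425, 300). Containment (⊆): since 25 | 425 and 25 | 300 (425 = 25·17, 300 = 25·12), every Z-linear combination of 425 and 300 is divisible by 25, so (425, 300) ⊆ (25). Therefore (425, 300) = (25), d = 25.

Final answer: (425, 300) = (25); d = 25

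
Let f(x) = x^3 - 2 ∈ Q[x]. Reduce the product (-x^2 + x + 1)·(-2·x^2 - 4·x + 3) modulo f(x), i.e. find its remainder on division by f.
First multiply in Q[x] without reducing: a · b = 2·x^4 + 2·x^3 - 9·x^2 - x + 3. Now divide by f(x) = x^3 - 2, eliminating the leading term at each step:
  leading term 2·x^4: subtract (2·x)·f(x) = 2·x^4 - 4·x, leaving 2·x^3 - 9·x^2 + 3·x + 3
  leading term 2·x^3: subtract (2)·f(x) = 2·x^3 - 4, leaving -9·x^2 + 3·x + 7
The degree is now < 3, so this is the remainder. Hence a · b ≡ -9·x^2 + 3·x + 7 in Q[x]/(f).

Final answer: a · b ≡ -9·x^2 + 3·x + 7 (mod f(x))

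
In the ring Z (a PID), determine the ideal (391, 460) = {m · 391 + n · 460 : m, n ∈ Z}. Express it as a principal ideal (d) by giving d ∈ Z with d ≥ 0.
(391, 460) = (23); d = 23

In the PID Z, (a, b) is generated by gcd(a, b). Compute gcd(460, 391) with the extended Euclidean algorithm, tracking rows (r, s, t) with s·460 + t·391 = r:
  row A: (460, 1, 0)   [1·460 + 0·391 = 460]
  row B: (391, 0, 1)   [0·460 + 1·391 = 391]
  460 = 1·391 + 69   → row C = row A − 1·row B = (69, 1, −1)   [check: 1·460 − 1·391 = 69]
  391 = 5·69 + 46   → row D = row B − 5·row C = (46, −5, 6)   [check: −5·460 + 6·391 = 46]
  69 = 1·46 + 23   → row E = row C − 1·row D = (23, 6, −7)   [check: 6·460 − 7·391 = 23]
  46 = 2·23 + 0   → remainder 0, stop. gcd = 23 (last nonzero row E).
So gcd(391, 460) = 23, with Bézout identity 6·460 − 7·391 = 23. Containment (⊇): the Bézout identity exhibits 23 as an element of (391, 460), giving (23) ⊆ (391, 460). Containment (⊆): since 23 | 391 and 23 | 460 (391 = 23·17, 460 = 23·20), every Z-linear combination of 391 and 460 is divisible by 23, so (391, 460) ⊆ (23). Therefore (391, 460) = (23), d = 23.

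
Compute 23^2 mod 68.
53

Use repeated squaring. Binary(2) = 10. Walk through the bits of the exponent 2 left-to-right: at each bit after the leading one, square the running value, then multiply by 23 if the bit is 1 (always reducing mod 68):
  bit 1 = 1 (leading): start with 23.
  bit 2 = 0: square 23^2 = 529 ≡ 53 (mod 68).
Final value: 23^2 ≡ 53 (mod 68).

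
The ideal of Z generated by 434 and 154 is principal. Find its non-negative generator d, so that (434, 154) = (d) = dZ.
(434, 154) = (14); d = 14

In the PID Z, (a, b) is generated by gcd(a, b). Compute gcd(434, 154) with the extended Euclidean algorithm, tracking rows (r, s, t) with s·434 + t·154 = r:
  row A: (434, 1, 0)   [1·434 + 0·154 = 434]
  row B: (154, 0, 1)   [0·434 + 1·154 = 154]
  434 = 2·154 + 126   → row C = row A − 2·row B = (126, 1, −2)   [check: 1·434 − 2·154 = 126]
  154 = 1·126 + 28   → row D = row B − 1·row C = (28, −1, 3)   [check: −1·434 + 3·154 = 28]
  126 = 4·28 + 14   → row E = row C − 4·row D = (14, 5, −14)   [check: 5·434 − 14·154 = 14]
  28 = 2·14 + 0   → remainder 0, stop. gcd = 14 (last nonzero row E).
So gcd(434, 154) = 14, with Bézout identity 5·434 − 14·154 = 14. Containment (⊇): the Bézout identity exhibits 14 as an element of (434, 154), giving (14) ⊆ (434, 154). Containment (⊆): since 14 | 434 and 14 | 154 (434 = 14·31, 154 = 14·11), every Z-linear combination of 434 and 154 is divisible by 14, so (434, 154) ⊆ (14). Therefore (434, 154) = (14), d = 14.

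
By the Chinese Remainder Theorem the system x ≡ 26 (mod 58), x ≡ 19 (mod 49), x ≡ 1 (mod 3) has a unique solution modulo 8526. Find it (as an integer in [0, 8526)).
The moduli 58, 49, 3 are pairwise coprime, so by the CRT there is a unique solution mod 58·49·3 = 8526.
Solve by successive substitution. Start with x ≡ 26 (mod 58).
  Combine with x ≡ 19 (mod 49): write x = 26 + 58·t and require 26 + 58·t ≡ 19 (mod 49), i.e. 58·t ≡ 19 − 26 ≡ 42 (mod 49). Since 58^(−1) ≡ 11 (mod 49) (58 ≡ 9 (mod 49)), t ≡ 11·42 ≡ 21 (mod 49). So x ≡ 26 + 58·21 = 1244 (mod 2842).
  Combine with x ≡ 1 (mod 3): write x = 1244 + 2842·t and require 1244 + 2842·t ≡ 1 (mod 3), i.e. 2842·t ≡ 1 − 1244 ≡ 2 (mod 3). Since 2842^(−1) ≡ 1 (mod 3) (2842 ≡ 1 (mod 3)), t ≡ 1·2 ≡ 2 (mod 3). So x ≡ 1244 + 2842·2 = 6928 (mod 8526).
Unique solution in [0, 8526): x = 6928.

Final answer: x ≡ 6928 (mod 8526); the representative in [0, 8526) is 6928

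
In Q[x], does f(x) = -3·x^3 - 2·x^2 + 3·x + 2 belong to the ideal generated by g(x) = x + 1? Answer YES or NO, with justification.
YES

In Q[x] the ideal (g) consists of all multiples of g, so f ∈ (g) iff g | f, i.e. iff the remainder of f on division by g is 0. Divide f by g (g is monic, so eliminate the leading term of the running remainder at each step):
  leading term -3·x^3: subtract (-3·x^2)·g(x) = -3·x^3 - 3·x^2, leaving x^2 + 3·x + 2
  leading term x^2: subtract (x)·g(x) = x^2 + x, leaving 2·x + 2
  leading term 2·x: subtract (2)·g(x) = 2·x + 2, leaving 0
The remainder is 0, so f(x) = g(x) · h(x) with h(x) = -3·x^2 + x + 2. Hence g | f, i.e. f ∈ (g).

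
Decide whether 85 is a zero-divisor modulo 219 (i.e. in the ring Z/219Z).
gcd(85, 219) = 1, so 85 is a unit in Z/219Z (it has a multiplicative inverse). A unit cannot be a zero-divisor: if 85·b ≡ 0 then multiplying both sides by 85^(−1) gives b ≡ 0. So 85 is not a zero-divisor.

Final answer: NO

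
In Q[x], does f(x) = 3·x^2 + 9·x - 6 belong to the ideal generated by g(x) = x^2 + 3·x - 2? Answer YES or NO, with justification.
In Q[x] the ideal (g) consists of all multiples of g, so f ∈ (g) iff g | f, i.e. iff the remainder of f on division by g is 0. Divide f by g (g is monic, so eliminate the leading term of the running remainder at each step):
  leading term 3·x^2: subtract (3)·g(x) = 3·x^2 + 9·x - 6, leaving 0
The remainder is 0, so f(x) = g(x) · h(x) with h(x) = 3. Hence g | f, i.e. f ∈ (g).

Final answer: YES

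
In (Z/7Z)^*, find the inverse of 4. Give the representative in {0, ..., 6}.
Apply the extended Euclidean algorithm to (7, 4), tracking rows (r, s, t) with s·7 + t·4 = r. Each division r_prev = q·r_cur + r_new produces the new row as (previous row) − q·(current row):
  row A: (7, 1, 0)   [1·7 + 0·4 = 7]
  row B: (4, 0, 1)   [0·7 + 1·4 = 4]
  7 = 1·4 + 3   → row C = row A − 1·row B = (3, 1, −1)   [check: 1·7 − 1·4 = 3]
  4 = 1·3 + 1   → row D = row B − 1·row C = (1, −1, 2)   [check: −1·7 + 2·4 = 1]
  3 = 3·1 + 0   → remainder 0, stop. gcd = 1 (last nonzero row D).
The gcd is 1, so 4 is invertible mod 7. The last nonzero row gives −1·7 + 2·4 = 1, so t = 2. So 4^(−1) ≡ 2 (mod 7). Verify: 4 · 2 = 8 ≡ 1 (mod 7). ✓

Final answer: 4^(−1) ≡ 2 (mod 7)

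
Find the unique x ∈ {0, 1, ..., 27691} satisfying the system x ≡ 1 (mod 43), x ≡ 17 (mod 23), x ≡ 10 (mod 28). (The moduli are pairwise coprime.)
x ≡ 3398 (mod 27692); the representative in [0, 27692) is 3398

The moduli 43, 23, 28 are pairwise coprime, so by the CRT there is a unique solution mod 43·23·28 = 27692.
Solve by successive substitution. Start with x ≡ 1 (mod 43).
  Combine with x ≡ 17 (mod 23): write x = 1 + 43·t and require 1 + 43·t ≡ 17 (mod 23), i.e. 43·t ≡ 17 − 1 ≡ 16 (mod 23). Since 43^(−1) ≡ 15 (mod 23) (43 ≡ 20 (mod 23)), t ≡ 15·16 ≡ 10 (mod 23). So x ≡ 1 + 43·10 = 431 (mod 989).
  Combine with x ≡ 10 (mod 28): write x = 431 + 989·t and require 431 + 989·t ≡ 10 (mod 28), i.e. 989·t ≡ 10 − 431 ≡ 27 (mod 28). Since 989^(−1) ≡ 25 (mod 28) (989 ≡ 9 (mod 28)), t ≡ 25·27 ≡ 3 (mod 28). So x ≡ 431 + 989·3 = 3398 (mod 27692).
Unique solution in [0, 27692): x = 3398.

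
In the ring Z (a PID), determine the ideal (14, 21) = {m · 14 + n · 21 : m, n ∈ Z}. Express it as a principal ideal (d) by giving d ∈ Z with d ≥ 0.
(14, 21) = (7); d = 7

In the PID Z, (a, b) is generated by gcd(a, b). Compute gcd(21, 14) with the extended Euclidean algorithm, tracking rows (r, s, t) with s·21 + t·14 = r:
  row A: (21, 1, 0)   [1·21 + 0·14 = 21]
  row B: (14, 0, 1)   [0·21 + 1·14 = 14]
  21 = 1·14 + 7   → row C = row A − 1·row B = (7, 1, −1)   [check: 1·21 − 1·14 = 7]
  14 = 2·7 + 0   → remainder 0, stop. gcd = 7 (last nonzero row C).
So gcd(14, 21) = 7, with Bézout identity 1·21 − 1·14 = 7. Containment (⊇): the Bézout identity exhibits 7 as an element of (14, 21), giving (7) ⊆ (14, 21). Containment (⊆): since 7 | 14 and 7 | 21 (14 = 7·2, 21 = 7·3), every Z-linear combination of 14 and 21 is divisible by 7, so (14, 21) ⊆ (7). Therefore (14, 21) = (7), d = 7.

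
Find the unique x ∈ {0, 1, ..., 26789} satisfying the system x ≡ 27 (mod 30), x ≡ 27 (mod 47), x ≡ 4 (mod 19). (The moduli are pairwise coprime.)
The moduli 30, 47, 19 are pairwise coprime, so by the CRT there is a unique solution mod 30·47·19 = 26790.
Solve by successive substitution. Start with x ≡ 27 (mod 30).
  Combine with x ≡ 27 (mod 47): write x = 27 + 30·t and require 27 + 30·t ≡ 27 (mod 47), i.e. 30·t ≡ 27 − 27 ≡ 0 (mod 47). Since 30^(−1) ≡ 11 (mod 47), t ≡ 11·0 ≡ 0 (mod 47). So x ≡ 27 + 30·0 = 27 (mod 1410).
  Combine with x ≡ 4 (mod 19): write x = 27 + 1410·t and require 27 + 1410·t ≡ 4 (mod 19), i.e. 1410·t ≡ 4 − 27 ≡ 15 (mod 19). Since 1410^(−1) ≡ 5 (mod 19) (1410 ≡ 4 (mod 19)), t ≡ 5·15 ≡ 18 (mod 19). So x ≡ 27 + 1410·18 = 25407 (mod 26790).
Unique solution in [0, 26790): x = 25407.

Final answer: x ≡ 25407 (mod 26790); the representative in [0, 26790) is 25407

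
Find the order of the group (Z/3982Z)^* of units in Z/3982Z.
|(Z/3982Z)^*| = 1800

(Z/3982Z)^* consists of the classes a with gcd(a, 3982) = 1, so its order is φ(3982). φ is multiplicative, with φ(p^e) = p^e − p^(e−1). Factorise 3982 = 2 · 11 · 181. Then
  φ(3982) = (2 − 1) · (11 − 1) · (181 − 1) = 1 · 10 · 180 = 1800.
Thus |(Z/3982Z)^*| = 1800.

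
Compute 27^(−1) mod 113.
27^(−1) ≡ 67 (mod 113)

Apply the extended Euclidean algorithm to (113, 27), tracking rows (r, s, t) with s·113 + t·27 = r. Each division r_prev = q·r_cur + r_new produces the new row as (previous row) − q·(current row):
  row A: (113, 1, 0)   [1·113 + 0·27 = 113]
  row B: (27, 0, 1)   [0·113 + 1·27 = 27]
  113 = 4·27 + 5   → row C = row A − 4·row B = (5, 1, −4)   [check: 1·113 − 4·27 = 5]
  27 = 5·5 + 2   → row D = row B − 5·row C = (2, −5, 21)   [check: −5·113 + 21·27 = 2]
  5 = 2·2 + 1   → row E = row C − 2·row D = (1, 11, −46)   [check: 11·113 − 46·27 = 1]
  2 = 2·1 + 0   → remainder 0, stop. gcd = 1 (last nonzero row E).
The gcd is 1, so 27 is invertible mod 113. The last nonzero row gives 11·113 − 46·27 = 1, so t = −46. So 27^(−1) ≡ −46 ≡ 67 (mod 113). Verify: 27 · 67 = 1809 ≡ 1 (mod 113). ✓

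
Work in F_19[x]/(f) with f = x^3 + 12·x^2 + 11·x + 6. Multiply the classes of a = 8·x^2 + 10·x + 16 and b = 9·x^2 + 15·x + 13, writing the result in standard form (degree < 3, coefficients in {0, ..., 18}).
a · b ≡ 6·x^2 + 7·x + 9 (mod f(x))

Multiply as integer polynomials: a · b = 72·x^4 + 210·x^3 + 398·x^2 + 370·x + 208. Reducing coefficients mod 19: a · b ≡ 15·x^4 + x^3 + 18·x^2 + 9·x + 18. Now divide by f(x) = x^3 + 12·x^2 + 11·x + 6 in F_19[x], eliminating the leading term at each step:
  leading term 15·x^4: subtract (15·x)·f(x) = 15·x^4 + 9·x^3 + 13·x^2 + 14·x, leaving 11·x^3 + 5·x^2 + 14·x + 18 (coefficients mod 19)
  leading term 11·x^3: subtract (11)·f(x) = 11·x^3 + 18·x^2 + 7·x + 9, leaving 6·x^2 + 7·x + 9 (coefficients mod 19)
The degree is now < 3, so this is the remainder. Hence a · b ≡ 6·x^2 + 7·x + 9 in F_19[x]/(f).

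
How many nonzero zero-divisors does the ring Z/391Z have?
In Z/391Z each nonzero element is either a unit (gcd with 391 is 1) or a zero-divisor (gcd > 1). The number of units is φ(391): factorise 391 = 17 · 23, so φ(391) = (17 − 1) · (23 − 1) = 16 · 22 = 352. The nonzero elements number 391 − 1 = 390. Hence the nonzero zero-divisors number 390 − 352 = 38.

Final answer: Z/391Z has 38 nonzero zero-divisors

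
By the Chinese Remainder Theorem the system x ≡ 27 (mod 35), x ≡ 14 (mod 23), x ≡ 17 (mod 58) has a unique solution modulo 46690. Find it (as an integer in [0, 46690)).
The moduli 35, 23, 58 are pairwise coprime, so by the CRT there is a unique solution mod 35·23·58 = 46690.
Solve by successive substitution. Start with x ≡ 27 (mod 35).
  Combine with x ≡ 14 (mod 23): write x = 27 + 35·t and require 27 + 35·t ≡ 14 (mod 23), i.e. 35·t ≡ 14 − 27 ≡ 10 (mod 23). Since 35^(−1) ≡ 2 (mod 23) (35 ≡ 12 (mod 23)), t ≡ 2·10 ≡ 20 (mod 23). So x ≡ 27 + 35·20 = 727 (mod 805).
  Combine with x ≡ 17 (mod 58): write x = 727 + 805·t and require 727 + 805·t ≡ 17 (mod 58), i.e. 805·t ≡ 17 − 727 ≡ 44 (mod 58). Since 805^(−1) ≡ 33 (mod 58) (805 ≡ 51 (mod 58)), t ≡ 33·44 ≡ 2 (mod 58). So x ≡ 727 + 805·2 = 2337 (mod 46690).
Unique solution in [0, 46690): x = 2337.

Final answer: x ≡ 2337 (mod 46690); the representative in [0, 46690) is 2337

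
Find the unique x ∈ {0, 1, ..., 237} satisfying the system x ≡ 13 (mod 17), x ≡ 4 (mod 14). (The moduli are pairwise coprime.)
x ≡ 200 (mod 238); the representative in [0, 238) is 200

The moduli 17, 14 are pairwise coprime, so by the CRT there is a unique solution mod 17·14 = 238.
Solve by successive substitution. Start with x ≡ 13 (mod 17).
  Combine with x ≡ 4 (mod 14): write x = 13 + 17·t and require 13 + 17·t ≡ 4 (mod 14), i.e. 17·t ≡ 4 − 13 ≡ 5 (mod 14). Since 17^(−1) ≡ 5 (mod 14) (17 ≡ 3 (mod 14)), t ≡ 5·5 ≡ 11 (mod 14). So x ≡ 13 + 17·11 = 200 (mod 238).
Unique solution in [0, 238): x = 200.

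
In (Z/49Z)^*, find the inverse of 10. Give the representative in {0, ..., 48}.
10^(−1) ≡ 5 (mod 49)

Apply the extended Euclidean algorithm to (49, 10), tracking rows (r, s, t) with s·49 + t·10 = r. Each division r_prev = q·r_cur + r_new produces the new row as (previous row) − q·(current row):
  row A: (49, 1, 0)   [1·49 + 0·10 = 49]
  row B: (10, 0, 1)   [0·49 + 1·10 = 10]
  49 = 4·10 + 9   → row C = row A − 4·row B = (9, 1, −4)   [check: 1·49 − 4·10 = 9]
  10 = 1·9 + 1   → row D = row B − 1·row C = (1, −1, 5)   [check: −1·49 + 5·10 = 1]
  9 = 9·1 + 0   → remainder 0, stop. gcd = 1 (last nonzero row D).
The gcd is 1, so 10 is invertible mod 49. The last nonzero row gives −1·49 + 5·10 = 1, so t = 5. So 10^(−1) ≡ 5 (mod 49). Verify: 10 · 5 = 50 ≡ 1 (mod 49). ✓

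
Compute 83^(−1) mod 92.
83^(−1) ≡ 51 (mod 92)

Apply the extended Euclidean algorithm to (92, 83), tracking rows (r, s, t) with s·92 + t·83 = r. Each division r_prev = q·r_cur + r_new produces the new row as (previous row) − q·(current row):
  row A: (92, 1, 0)   [1·92 + 0·83 = 92]
  row B: (83, 0, 1)   [0·92 + 1·83 = 83]
  92 = 1·83 + 9   → row C = row A − 1·row B = (9, 1, −1)   [check: 1·92 − 1·83 = 9]
  83 = 9·9 + 2   → row D = row B − 9·row C = (2, −9, 10)   [check: −9·92 + 10·83 = 2]
  9 = 4·2 + 1   → row E = row C − 4·row D = (1, 37, −41)   [check: 37·92 − 41·83 = 1]
  2 = 2·1 + 0   → remainder 0, stop. gcd = 1 (last nonzero row E).
The gcd is 1, so 83 is invertible mod 92. The last nonzero row gives 37·92 − 41·83 = 1, so t = −41. So 83^(−1) ≡ −41 ≡ 51 (mod 92). Verify: 83 · 51 = 4233 ≡ 1 (mod 92). ✓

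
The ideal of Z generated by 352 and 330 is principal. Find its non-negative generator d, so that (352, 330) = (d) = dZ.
(352, 330) = (22); d = 22

In the PID Z, (a, b) is generated by gcd(a, b). Compute gcd(352, 330) with the extended Euclidean algorithm, tracking rows (r, s, t) with s·352 + t·330 = r:
  row A: (352, 1, 0)   [1·352 + 0·330 = 352]
  row B: (330, 0, 1)   [0·352 + 1·330 = 330]
  352 = 1·330 + 22   → row C = row A − 1·row B = (22, 1, −1)   [check: 1·352 − 1·330 = 22]
  330 = 15·22 + 0   → remainder 0, stop. gcd = 22 (last nonzero row C).
So gcd(352, 330) = 22, with Bézout identity 1·352 − 1·330 = 22. Containment (⊇): the Bézout identity exhibits 22 as an element of (352, 330), giving (22) ⊆ (352, 330). Containment (⊆): since 22 | 352 and 22 | 330 (352 = 22·16, 330 = 22·15), every Z-linear combination of 352 and 330 is divisible by 22, so (352, 330) ⊆ (22). Therefore (352, 330) = (22), d = 22.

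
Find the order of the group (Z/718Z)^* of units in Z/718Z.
(Z/718Z)^* consists of the classes a with gcd(a, 718) = 1, so its order is φ(718). φ is multiplicative, with φ(p^e) = p^e − p^(e−1). Factorise 718 = 2 · 359. Then
  φ(718) = (2 − 1) · (359 − 1) = 1 · 358 = 358.
Thus |(Z/718Z)^*| = 358.

Final answer: |(Z/718Z)^*| = 358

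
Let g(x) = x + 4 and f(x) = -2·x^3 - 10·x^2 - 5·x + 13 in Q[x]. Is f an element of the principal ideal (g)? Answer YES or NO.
NO

In Q[x] the ideal (g) consists of all multiples of g, so f ∈ (g) iff g | f, i.e. iff the remainder of f on division by g is 0. Divide f by g (g is monic, so eliminate the leading term of the running remainder at each step):
  leading term -2·x^3: subtract (-2·x^2)·g(x) = -2·x^3 - 8·x^2, leaving -2·x^2 - 5·x + 13
  leading term -2·x^2: subtract (-2·x)·g(x) = -2·x^2 - 8·x, leaving 3·x + 13
  leading term 3·x: subtract (3)·g(x) = 3·x + 12, leaving 1
The remainder r(x) = 1 ≠ 0 (and deg r < deg g), so g ∤ f, i.e. f ∉ (g).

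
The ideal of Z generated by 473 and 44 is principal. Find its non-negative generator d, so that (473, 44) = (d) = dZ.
(473, 44) = (11); d = 11

In the PID Z, (a, b) is generated by gcd(a, b). Compute gcd(473, 44) with the extended Euclidean algorithm, tracking rows (r, s, t) with s·473 + t·44 = r:
  row A: (473, 1, 0)   [1·473 + 0·44 = 473]
  row B: (44, 0, 1)   [0·473 + 1·44 = 44]
  473 = 10·44 + 33   → row C = row A − 10·row B = (33, 1, −10)   [check: 1·473 − 10·44 = 33]
  44 = 1·33 + 11   → row D = row B − 1·row C = (11, −1, 11)   [check: −1·473 + 11·44 = 11]
  33 = 3·11 + 0   → remainder 0, stop. gcd = 11 (last nonzero row D).
So gcd(473, 44) = 11, with Bézout identity −1·473 + 11·44 = 11. Containment (⊇): the Bézout identity exhibits 11 as an element of (473, 44), giving (11) ⊆ (473, 44). Containment (⊆): since 11 | 473 and 11 | 44 (473 = 11·43, 44 = 11·4), every Z-linear combination of 473 and 44 is divisible by 11, so (473, 44) ⊆ (11). Therefore (473, 44) = (11), d = 11.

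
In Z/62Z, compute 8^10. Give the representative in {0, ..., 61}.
Use repeated squaring. Binary(10) = 1010. Walk through the bits of the exponent 10 left-to-right: at each bit after the leading one, square the running value, then multiply by 8 if the bit is 1 (always reducing mod 62):
  bit 1 = 1 (leading): start with 8.
  bit 2 = 0: square 8^2 = 64 ≡ 2 (mod 62).
  bit 3 = 1: square 2^2 = 4; bit is 1, so multiply 4·8 = 32 (mod 62).
  bit 4 = 0: square 32^2 = 1024 ≡ 32 (mod 62).
Final value: 8^10 ≡ 32 (mod 62).

Final answer: 32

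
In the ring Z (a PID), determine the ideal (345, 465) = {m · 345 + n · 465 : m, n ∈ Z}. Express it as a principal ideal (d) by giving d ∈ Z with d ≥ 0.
(345, 465) = (15); d = 15

In the PID Z, (a, b) is generated by gcd(a, b). Compute gcd(465, 345) with the extended Euclidean algorithm, tracking rows (r, s, t) with s·465 + t·345 = r:
  row A: (465, 1, 0)   [1·465 + 0·345 = 465]
  row B: (345, 0, 1)   [0·465 + 1·345 = 345]
  465 = 1·345 + 120   → row C = row A − 1·row B = (120, 1, −1)   [check: 1·465 − 1·345 = 120]
  345 = 2·120 + 105   → row D = row B − 2·row C = (105, −2, 3)   [check: −2·465 + 3·345 = 105]
  120 = 1·105 + 15   → row E = row C − 1·row D = (15, 3, −4)   [check: 3·465 − 4·345 = 15]
  105 = 7·15 + 0   → remainder 0, stop. gcd = 15 (last nonzero row E).
So gcd(345, 465) = 15, with Bézout identity 3·465 − 4·345 = 15. Containment (⊇): the Bézout identity exhibits 15 as an element of (345, 465), giving (15) ⊆ (345, 465). Containment (⊆): since 15 | 345 and 15 | 465 (345 = 15·23, 465 = 15·31), every Z-linear combination of 345 and 465 is divisible by 15, so (345, 465) ⊆ (15). Therefore (345, 465) = (15), d = 15.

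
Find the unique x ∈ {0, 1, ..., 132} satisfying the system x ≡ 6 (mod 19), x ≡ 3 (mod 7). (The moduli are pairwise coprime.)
The moduli 19, 7 are pairwise coprime, so by the CRT there is a unique solution mod 19·7 = 133.
Solve by successive substitution. Start with x ≡ 6 (mod 19).
  Combine with x ≡ 3 (mod 7): write x = 6 + 19·t and require 6 + 19·t ≡ 3 (mod 7), i.e. 19·t ≡ 3 − 6 ≡ 4 (mod 7). Since 19^(−1) ≡ 3 (mod 7) (19 ≡ 5 (mod 7)), t ≡ 3·4 ≡ 5 (mod 7). So x ≡ 6 + 19·5 = 101 (mod 133).
Unique solution in [0, 133): x = 101.

Final answer: x ≡ 101 (mod 133); the representative in [0, 133) is 101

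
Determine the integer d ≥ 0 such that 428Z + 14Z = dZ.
In the PID Z, (a, b) is generated by gcd(a, b). Compute gcd(428, 14) with the extended Euclidean algorithm, tracking rows (r, s, t) with s·428 + t·14 = r:
  row A: (428, 1, 0)   [1·428 + 0·14 = 428]
  row B: (14, 0, 1)   [0·428 + 1·14 = 14]
  428 = 30·14 + 8   → row C = row A − 30·row B = (8, 1, −30)   [check: 1·428 − 30·14 = 8]
  14 = 1·8 + 6   → row D = row B − 1·row C = (6, −1, 31)   [check: −1·428 + 31·14 = 6]
  8 = 1·6 + 2   → row E = row C − 1·row D = (2, 2, −61)   [check: 2·428 − 61·14 = 2]
  6 = 3·2 + 0   → remainder 0, stop. gcd = 2 (last nonzero row E).
So gcd(428, 14) = 2, with Bézout identity 2·428 − 61·14 = 2. Containment (⊇): the Bézout identity exhibits 2 as an element of (428, 14), giving (2) ⊆ (428, 14). Containment (⊆): since 2 | 428 and 2 | 14 (428 = 2·214, 14 = 2·7), every Z-linear combination of 428 and 14 is divisible by 2, so (428, 14) ⊆ (2). Therefore (428, 14) = (2), d = 2.

Final answer: (428, 14) = (2); d = 2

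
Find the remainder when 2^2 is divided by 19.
Use repeated squaring. Binary(2) = 10. Walk through the bits of the exponent 2 left-to-right: at each bit after the leading one, square the running value, then multiply by 2 if the bit is 1 (always reducing mod 19):
  bit 1 = 1 (leading): start with 2.
  bit 2 = 0: square 2^2 = 4 (mod 19).
Final value: 2^2 ≡ 4 (mod 19).

Final answer: 4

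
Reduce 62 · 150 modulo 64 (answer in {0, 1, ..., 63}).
20

Reduce the factors first: 150 ≡ 22 (mod 64), so 62 · 150 ≡ 62 · 22 (mod 64). 62 · 22 = 1364. Dividing by 64: 1364 = 21·64 + 20. So (62 · 150) mod 64 = 20.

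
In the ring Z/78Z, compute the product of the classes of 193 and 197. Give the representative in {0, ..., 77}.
Reduce the factors first: 193 ≡ 37, 197 ≡ 41 (mod 78), so 193 · 197 ≡ 37 · 41 (mod 78). 37 · 41 = 1517. Dividing by 78: 1517 = 19·78 + 35. So (193 · 197) mod 78 = 35.

Final answer: 35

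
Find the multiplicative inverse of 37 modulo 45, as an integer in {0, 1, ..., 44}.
37^(−1) ≡ 28 (mod 45)

Apply the extended Euclidean algorithm to (45, 37), tracking rows (r, s, t) with s·45 + t·37 = r. Each division r_prev = q·r_cur + r_new produces the new row as (previous row) − q·(current row):
  row A: (45, 1, 0)   [1·45 + 0·37 = 45]
  row B: (37, 0, 1)   [0·45 + 1·37 = 37]
  45 = 1·37 + 8   → row C = row A − 1·row B = (8, 1, −1)   [check: 1·45 − 1·37 = 8]
  37 = 4·8 + 5   → row D = row B − 4·row C = (5, −4, 5)   [check: −4·45 + 5·37 = 5]
  8 = 1·5 + 3   → row E = row C − 1·row D = (3, 5, −6)   [check: 5·45 − 6·37 = 3]
  5 = 1·3 + 2   → row F = row D − 1·row E = (2, −9, 11)   [check: −9·45 + 11·37 = 2]
  3 = 1·2 + 1   → row G = row E − 1·row F = (1, 14, −17)   [check: 14·45 − 17·37 = 1]
  2 = 2·1 + 0   → remainder 0, stop. gcd = 1 (last nonzero row G).
The gcd is 1, so 37 is invertible mod 45. The last nonzero row gives 14·45 − 17·37 = 1, so t = −17. So 37^(−1) ≡ −17 ≡ 28 (mod 45). Verify: 37 · 28 = 1036 ≡ 1 (mod 45). ✓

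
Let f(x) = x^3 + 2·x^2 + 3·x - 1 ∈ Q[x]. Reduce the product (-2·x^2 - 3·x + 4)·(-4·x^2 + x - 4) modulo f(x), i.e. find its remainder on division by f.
First multiply in Q[x] without reducing: a · b = 8·x^4 + 10·x^3 - 11·x^2 + 16·x - 16. Now divide by f(x) = x^3 + 2·x^2 + 3·x - 1, eliminating the leading term at each step:
  leading term 8·x^4: subtract (8·x)·f(x) = 8·x^4 + 16·x^3 + 24·x^2 - 8·x, leaving -6·x^3 - 35·x^2 + 24·x - 16
  leading term -6·x^3: subtract (-6)·f(x) = -6·x^3 - 12·x^2 - 18·x + 6, leaving -23·x^2 + 42·x - 22
The degree is now < 3, so this is the remainder. Hence a · b ≡ -23·x^2 + 42·x - 22 in Q[x]/(f).

Final answer: a · b ≡ -23·x^2 + 42·x - 22 (mod f(x))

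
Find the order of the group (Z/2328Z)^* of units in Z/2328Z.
(Z/2328Z)^* consists of the classes a with gcd(a, 2328) = 1, so its order is φ(2328). φ is multiplicative, with φ(p^e) = p^e − p^(e−1). Factorise 2328 = 2^3 · 3 · 97. Then
  φ(2328) = (2^3 − 2^2) · (3 − 1) · (97 − 1) = 4 · 2 · 96 = 768.
Thus |(Z/2328Z)^*| = 768.

Final answer: |(Z/2328Z)^*| = 768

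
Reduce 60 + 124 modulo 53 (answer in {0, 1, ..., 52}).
25

Reduce the summands first: 60 ≡ 7, 124 ≡ 18 (mod 53), so 60 + 124 ≡ 7 + 18 (mod 53). 7 + 18 = 25; 25 = 0·53 + 25, so (60 + 124) mod 53 = 25.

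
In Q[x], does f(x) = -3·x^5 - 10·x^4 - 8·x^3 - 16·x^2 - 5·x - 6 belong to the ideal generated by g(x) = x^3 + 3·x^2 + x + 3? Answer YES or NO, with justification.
In Q[x] the ideal (g) consists of all multiples of g, so f ∈ (g) iff g | f, i.e. iff the remainder of f on division by g is 0. Divide f by g (g is monic, so eliminate the leading term of the running remainder at each step):
  leading term -3·x^5: subtract (-3·x^2)·g(x) = -3·x^5 - 9·x^4 - 3·x^3 - 9·x^2, leaving -x^4 - 5·x^3 - 7·x^2 - 5·x - 6
  leading term -x^4: subtract (-x)·g(x) = -x^4 - 3·x^3 - x^2 - 3·x, leaving -2·x^3 - 6·x^2 - 2·x - 6
  leading term -2·x^3: subtract (-2)·g(x) = -2·x^3 - 6·x^2 - 2·x - 6, leaving 0
The remainder is 0, so f(x) = g(x) · h(x) with h(x) = -3·x^2 - x - 2. Hence g | f, i.e. f ∈ (g).

Final answer: YES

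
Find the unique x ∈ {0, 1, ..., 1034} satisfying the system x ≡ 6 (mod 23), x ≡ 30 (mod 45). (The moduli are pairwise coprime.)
The moduli 23, 45 are pairwise coprime, so by the CRT there is a unique solution mod 23·45 = 1035.
Solve by successive substitution. Start with x ≡ 6 (mod 23).
  Combine with x ≡ 30 (mod 45): write x = 6 + 23·t and require 6 + 23·t ≡ 30 (mod 45), i.e. 23·t ≡ 30 − 6 ≡ 24 (mod 45). Since 23^(−1) ≡ 2 (mod 45), t ≡ 2·24 ≡ 3 (mod 45). So x ≡ 6 + 23·3 = 75 (mod 1035).
Unique solution in [0, 1035): x = 75.

Final answer: x ≡ 75 (mod 1035); the representative in [0, 1035) is 75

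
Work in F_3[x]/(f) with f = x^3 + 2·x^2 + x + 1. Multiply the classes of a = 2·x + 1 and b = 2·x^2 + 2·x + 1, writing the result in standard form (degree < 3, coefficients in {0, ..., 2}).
a · b ≡ x^2 (mod f(x))

Multiply as integer polynomials: a · b = 4·x^3 + 6·x^2 + 4·x + 1. Reducing coefficients mod 3: a · b ≡ x^3 + x + 1. Now divide by f(x) = x^3 + 2·x^2 + x + 1 in F_3[x], eliminating the leading term at each step:
  leading term x^3: subtract (1)·f(x) = x^3 + 2·x^2 + x + 1, leaving x^2 (coefficients mod 3)
The degree is now < 3, so this is the remainder. Hence a · b ≡ x^2 in F_3[x]/(f).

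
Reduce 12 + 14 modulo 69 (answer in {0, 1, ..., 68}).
26

Both summands are already reduced mod 69. 12 + 14 = 26; 26 = 0·69 + 26, so (12 + 14) mod 69 = 26.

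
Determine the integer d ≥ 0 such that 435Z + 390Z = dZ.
In the PID Z, (a, b) is generated by gcd(a, b). Compute gcd(435, 390) with the extended Euclidean algorithm, tracking rows (r, s, t) with s·435 + t·390 = r:
  row A: (435, 1, 0)   [1·435 + 0·390 = 435]
  row B: (390, 0, 1)   [0·435 + 1·390 = 390]
  435 = 1·390 + 45   → row C = row A − 1·row B = (45, 1, −1)   [check: 1·435 − 1·390 = 45]
  390 = 8·45 + 30   → row D = row B − 8·row C = (30, −8, 9)   [check: −8·435 + 9·390 = 30]
  45 = 1·30 + 15   → row E = row C − 1·row D = (15, 9, −10)   [check: 9·435 − 10·390 = 15]
  30 = 2·15 + 0   → remainder 0, stop. gcd = 15 (last nonzero row E).
So gcd(435, 390) = 15, with Bézout identity 9·435 − 10·390 = 15. Containment (⊇): the Bézout identity exhibits 15 as an element of (435, 390), giving (15) ⊆ (435, 390). Containment (⊆): since 15 | 435 and 15 | 390 (435 = 15·29, 390 = 15·26), every Z-linear combination of 435 and 390 is divisible by 15, so (435, 390) ⊆ (15). Therefore (435, 390) = (15), d = 15.

Final answer: (435, 390) = (15); d = 15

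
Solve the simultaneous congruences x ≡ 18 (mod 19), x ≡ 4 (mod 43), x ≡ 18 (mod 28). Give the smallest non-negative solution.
x ≡ 13850 (mod 22876); the representative in [0, 22876) is 13850

The moduli 19, 43, 28 are pairwise coprime, so by the CRT there is a unique solution mod 19·43·28 = 22876.
Solve by successive substitution. Start with x ≡ 18 (mod 19).
  Combine with x ≡ 4 (mod 43): write x = 18 + 19·t and require 18 + 19·t ≡ 4 (mod 43), i.e. 19·t ≡ 4 − 18 ≡ 29 (mod 43). Since 19^(−1) ≡ 34 (mod 43), t ≡ 34·29 ≡ 40 (mod 43). So x ≡ 18 + 19·40 = 778 (mod 817).
  Combine with x ≡ 18 (mod 28): write x = 778 + 817·t and require 778 + 817·t ≡ 18 (mod 28), i.e. 817·t ≡ 18 − 778 ≡ 24 (mod 28). Since 817^(−1) ≡ 17 (mod 28) (817 ≡ 5 (mod 28)), t ≡ 17·24 ≡ 16 (mod 28). So x ≡ 778 + 817·16 = 13850 (mod 22876).
Unique solution in [0, 22876): x = 13850.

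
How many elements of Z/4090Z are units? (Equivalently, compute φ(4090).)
An element a ∈ Z/4090Z is a unit iff gcd(a, 4090) = 1, so the number of units is φ(4090). φ is multiplicative, with φ(p^e) = p^e − p^(e−1). Factorise 4090 = 2 · 5 · 409. Then
  φ(4090) = (2 − 1) · (5 − 1) · (409 − 1) = 1 · 4 · 408 = 1632.

Final answer: Z/4090Z has φ(4090) = 1632 units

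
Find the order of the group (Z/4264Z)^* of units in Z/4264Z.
(Z/4264Z)^* consists of the classes a with gcd(a, 4264) = 1, so its order is φ(4264). φ is multiplicative, with φ(p^e) = p^e − p^(e−1). Factorise 4264 = 2^3 · 13 · 41. Then
  φ(4264) = (2^3 − 2^2) · (13 − 1) · (41 − 1) = 4 · 12 · 40 = 1920.
Thus |(Z/4264Z)^*| = 1920.

Final answer: |(Z/4264Z)^*| = 1920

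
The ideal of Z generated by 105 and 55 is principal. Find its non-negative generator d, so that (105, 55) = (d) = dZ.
In the PID Z, (a, b) is generated by gcd(a, b). Compute gcd(105, 55) with the extended Euclidean algorithm, tracking rows (r, s, t) with s·105 + t·55 = r:
  row A: (105, 1, 0)   [1·105 + 0·55 = 105]
  row B: (55, 0, 1)   [0·105 + 1·55 = 55]
  105 = 1·55 + 50   → row C = row A − 1·row B = (50, 1, −1)   [check: 1·105 − 1·55 = 50]
  55 = 1·50 + 5   → row D = row B − 1·row C = (5, −1, 2)   [check: −1·105 + 2·55 = 5]
  50 = 10·5 + 0   → remainder 0, stop. gcd = 5 (last nonzero row D).
So gcd(105, 55) = 5, with Bézout identity −1·105 + 2·55 = 5. Containment (⊇): the Bézout identity exhibits 5 as an element of (105, 55), giving (5) ⊆ (105, 55). Containment (⊆): since 5 | 105 and 5 | 55 (105 = 5·21, 55 = 5·11), every Z-linear combination of 105 and 55 is divisible by 5, so (105, 55) ⊆ (5). Therefore (105, 55) = (5), d = 5.

Final answer: (105, 55) = (5); d = 5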